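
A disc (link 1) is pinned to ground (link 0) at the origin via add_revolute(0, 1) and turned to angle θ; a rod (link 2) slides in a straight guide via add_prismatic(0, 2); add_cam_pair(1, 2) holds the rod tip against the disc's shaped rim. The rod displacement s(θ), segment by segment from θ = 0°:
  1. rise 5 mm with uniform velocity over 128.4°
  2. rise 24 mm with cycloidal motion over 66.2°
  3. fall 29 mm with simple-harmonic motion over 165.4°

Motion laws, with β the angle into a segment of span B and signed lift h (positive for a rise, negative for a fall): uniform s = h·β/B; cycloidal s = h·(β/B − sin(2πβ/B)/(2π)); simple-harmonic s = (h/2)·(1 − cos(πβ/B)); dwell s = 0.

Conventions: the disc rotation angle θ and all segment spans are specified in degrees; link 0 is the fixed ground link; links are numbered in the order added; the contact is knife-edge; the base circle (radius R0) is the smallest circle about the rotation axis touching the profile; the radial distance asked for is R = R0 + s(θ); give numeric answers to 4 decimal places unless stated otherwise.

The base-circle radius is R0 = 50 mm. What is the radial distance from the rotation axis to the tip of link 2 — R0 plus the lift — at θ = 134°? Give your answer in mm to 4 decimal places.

segment 1 (0° to 128.4°, uniform, h = 5) is passed completely: s = 0.0000 + (5) = 5.0000
θ = 134° falls in segment 2 (128.4° to 194.6°, cycloidal, h = 24): β = 134 − 128.4 = 5.6°, B = 66.2°; Δs = 24·(0.0846 − sin(2π·0.0846)/(2π)) = 0.0942; s = 5.0000 + 0.0942 = 5.0942
R = R0 + s = 50 + 5.0942 = 55.0942

55.0942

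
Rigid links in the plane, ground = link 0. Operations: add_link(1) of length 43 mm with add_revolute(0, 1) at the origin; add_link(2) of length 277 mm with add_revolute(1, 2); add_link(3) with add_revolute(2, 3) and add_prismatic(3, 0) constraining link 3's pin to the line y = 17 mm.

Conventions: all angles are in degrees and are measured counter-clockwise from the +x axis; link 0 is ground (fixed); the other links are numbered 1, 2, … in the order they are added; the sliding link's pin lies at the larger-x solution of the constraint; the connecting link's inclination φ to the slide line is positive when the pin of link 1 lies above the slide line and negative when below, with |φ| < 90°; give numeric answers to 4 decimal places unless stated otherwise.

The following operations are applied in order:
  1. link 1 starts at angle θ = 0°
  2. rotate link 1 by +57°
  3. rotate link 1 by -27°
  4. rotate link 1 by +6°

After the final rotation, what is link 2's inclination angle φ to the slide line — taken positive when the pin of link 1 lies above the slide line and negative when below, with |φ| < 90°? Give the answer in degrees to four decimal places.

geometry: r = 43 mm, L = 277 mm, e = 17 mm; θ starts at 0°
rotate link 1 by +57°: θ ← 0° +57° = 57°
rotate link 1 by -27°: θ ← 57° -27° = 30°
rotate link 1 by +6°: θ ← 30° +6° = 36°
h = r sin θ − e = 25.274766 − 17 = 8.274766
sin φ = h / L = 8.274766 / 277 = 0.02987280
φ = arcsin(0.02987280) = 1.711840°

1.7118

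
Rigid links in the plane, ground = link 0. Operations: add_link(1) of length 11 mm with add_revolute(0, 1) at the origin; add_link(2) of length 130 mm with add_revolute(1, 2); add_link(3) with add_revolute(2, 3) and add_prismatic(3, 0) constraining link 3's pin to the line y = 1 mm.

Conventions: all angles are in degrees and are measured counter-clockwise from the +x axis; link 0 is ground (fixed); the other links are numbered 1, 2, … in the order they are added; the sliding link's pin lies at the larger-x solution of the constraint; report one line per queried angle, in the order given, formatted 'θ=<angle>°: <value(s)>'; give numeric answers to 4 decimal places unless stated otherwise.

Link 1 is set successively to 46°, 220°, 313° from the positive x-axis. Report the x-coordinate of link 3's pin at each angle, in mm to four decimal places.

geometry: r = 11 mm, L = 130 mm, e = 1 mm
θ=46°: crank pin P = (r cos θ, r sin θ) = (7.641242, 7.912738)
θ=46°: h = r sin θ − e = 7.912738 − 1 = 6.912738
θ=46°: x = r cos θ + √(L² − h²) = 7.641242 + 129.816078 = 137.457320
θ=220°: crank pin P = (r cos θ, r sin θ) = (-8.426489, -7.070664)
θ=220°: h = r sin θ − e = -7.070664 − 1 = -8.070664
θ=220°: x = r cos θ + √(L² − h²) = -8.426489 + 129.749237 = 121.322748
θ=313°: crank pin P = (r cos θ, r sin θ) = (7.501982, -8.044891)
θ=313°: h = r sin θ − e = -8.044891 − 1 = -9.044891
θ=313°: x = r cos θ + √(L² − h²) = 7.501982 + 129.684964 = 137.186946

θ=46°: 137.4573
θ=220°: 121.3227
θ=313°: 137.1869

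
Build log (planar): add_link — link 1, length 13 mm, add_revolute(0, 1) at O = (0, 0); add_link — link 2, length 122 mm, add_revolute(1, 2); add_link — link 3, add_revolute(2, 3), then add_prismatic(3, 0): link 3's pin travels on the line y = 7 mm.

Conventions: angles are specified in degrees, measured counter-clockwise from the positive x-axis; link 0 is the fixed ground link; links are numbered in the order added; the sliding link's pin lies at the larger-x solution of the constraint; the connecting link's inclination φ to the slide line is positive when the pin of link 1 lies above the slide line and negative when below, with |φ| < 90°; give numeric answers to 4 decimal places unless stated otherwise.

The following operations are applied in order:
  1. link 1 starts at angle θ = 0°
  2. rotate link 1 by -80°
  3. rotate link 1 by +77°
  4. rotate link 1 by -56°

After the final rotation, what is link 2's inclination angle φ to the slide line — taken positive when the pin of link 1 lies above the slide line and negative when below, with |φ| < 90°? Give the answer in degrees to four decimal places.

geometry: r = 13 mm, L = 122 mm, e = 7 mm; θ starts at 0°
rotate link 1 by -80°: θ ← 0° -80° = -80°
rotate link 1 by +77°: θ ← -80° +77° = -3°
rotate link 1 by -56°: θ ← -3° -56° = -59°
h = r sin θ − e = -11.143175 − 7 = -18.143175
sin φ = h / L = -18.143175 / 122 = -0.14871455
φ = arcsin(-0.14871455) = -8.552440°

-8.5524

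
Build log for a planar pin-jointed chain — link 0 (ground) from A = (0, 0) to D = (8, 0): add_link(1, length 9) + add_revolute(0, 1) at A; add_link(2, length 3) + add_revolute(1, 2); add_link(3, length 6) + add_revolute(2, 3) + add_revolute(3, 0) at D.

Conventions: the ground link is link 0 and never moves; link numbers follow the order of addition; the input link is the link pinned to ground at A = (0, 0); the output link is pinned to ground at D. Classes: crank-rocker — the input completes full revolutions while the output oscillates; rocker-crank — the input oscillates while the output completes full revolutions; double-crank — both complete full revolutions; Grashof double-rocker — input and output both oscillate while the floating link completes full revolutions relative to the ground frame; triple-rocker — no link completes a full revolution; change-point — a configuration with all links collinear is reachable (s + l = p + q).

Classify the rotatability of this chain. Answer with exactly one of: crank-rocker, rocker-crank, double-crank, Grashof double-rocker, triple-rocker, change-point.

lengths: ground=8, input=9, coupler=3, output=6
sorted: s=3 (shortest), l=9 (longest), p+q=14
s + l = 12 vs p + q = 14
s + l < p + q (Grashof) with shortest = coupler link → Grashof double-rocker

Grashof double-rocker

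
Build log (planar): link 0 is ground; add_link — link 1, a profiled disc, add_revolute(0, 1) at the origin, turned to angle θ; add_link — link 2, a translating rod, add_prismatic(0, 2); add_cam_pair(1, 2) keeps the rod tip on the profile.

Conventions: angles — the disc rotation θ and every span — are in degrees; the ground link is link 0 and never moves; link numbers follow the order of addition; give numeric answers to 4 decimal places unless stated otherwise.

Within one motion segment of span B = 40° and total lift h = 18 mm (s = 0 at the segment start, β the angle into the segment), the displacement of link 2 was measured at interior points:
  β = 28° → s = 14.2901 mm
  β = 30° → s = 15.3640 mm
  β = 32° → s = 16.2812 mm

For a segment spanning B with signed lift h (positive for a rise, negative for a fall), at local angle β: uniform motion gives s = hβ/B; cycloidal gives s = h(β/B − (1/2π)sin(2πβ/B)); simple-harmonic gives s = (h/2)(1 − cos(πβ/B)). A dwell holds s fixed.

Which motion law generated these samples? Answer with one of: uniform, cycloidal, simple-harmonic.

candidates at β/B = r: uniform s = h·r (linear in β); cycloidal s = h·(r − sin(2πr)/(2π)); simple-harmonic s = (h/2)(1 − cos(πr))
β=28°: printed 14.2901 | uniform 12.6000, cycloidal 15.3246, simple-harmonic 14.2901
β=30°: printed 15.3640 | uniform 13.5000, cycloidal 16.3648, simple-harmonic 15.3640
β=32°: printed 16.2812 | uniform 14.4000, cycloidal 17.1246, simple-harmonic 16.2812
only one law matches every sample → simple-harmonic

simple-harmonic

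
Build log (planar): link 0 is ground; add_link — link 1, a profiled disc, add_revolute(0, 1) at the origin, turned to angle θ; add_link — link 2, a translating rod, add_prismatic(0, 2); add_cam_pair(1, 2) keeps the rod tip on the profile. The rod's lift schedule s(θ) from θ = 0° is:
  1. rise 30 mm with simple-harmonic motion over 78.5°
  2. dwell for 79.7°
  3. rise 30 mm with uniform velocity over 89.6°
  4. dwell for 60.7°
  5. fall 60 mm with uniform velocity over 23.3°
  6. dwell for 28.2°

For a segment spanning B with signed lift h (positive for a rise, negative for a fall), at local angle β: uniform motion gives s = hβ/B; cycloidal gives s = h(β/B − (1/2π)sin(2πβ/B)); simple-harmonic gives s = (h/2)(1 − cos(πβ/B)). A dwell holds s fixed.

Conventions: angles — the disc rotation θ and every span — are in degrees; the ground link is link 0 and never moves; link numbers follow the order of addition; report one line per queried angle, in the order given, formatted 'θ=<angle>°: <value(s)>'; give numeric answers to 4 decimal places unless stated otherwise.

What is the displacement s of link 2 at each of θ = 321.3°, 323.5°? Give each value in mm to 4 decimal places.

seg 1 [0°–78.5°] simple-harmonic, h=30: full span → s += 30 → s = 30.0000
seg 2 [78.5°–158.2°] dwell: s stays 30.0000
seg 3 [158.2°–247.8°] uniform, h=30: full span → s += 30 → s = 60.0000
seg 4 [247.8°–308.5°] dwell: s stays 60.0000
seg 5 [308.5°–331.8°] uniform, h=-60: θ=321.3° here. β=12.8, B=23.3. -60·12.8/23.3 = -32.9614 → s = 27.0386
seg 5 [308.5°–331.8°] uniform, h=-60: θ=323.5° here. β=15, B=23.3. -60·15/23.3 = -38.6266 → s = 21.3734

θ=321.3°: 27.0386
θ=323.5°: 21.3734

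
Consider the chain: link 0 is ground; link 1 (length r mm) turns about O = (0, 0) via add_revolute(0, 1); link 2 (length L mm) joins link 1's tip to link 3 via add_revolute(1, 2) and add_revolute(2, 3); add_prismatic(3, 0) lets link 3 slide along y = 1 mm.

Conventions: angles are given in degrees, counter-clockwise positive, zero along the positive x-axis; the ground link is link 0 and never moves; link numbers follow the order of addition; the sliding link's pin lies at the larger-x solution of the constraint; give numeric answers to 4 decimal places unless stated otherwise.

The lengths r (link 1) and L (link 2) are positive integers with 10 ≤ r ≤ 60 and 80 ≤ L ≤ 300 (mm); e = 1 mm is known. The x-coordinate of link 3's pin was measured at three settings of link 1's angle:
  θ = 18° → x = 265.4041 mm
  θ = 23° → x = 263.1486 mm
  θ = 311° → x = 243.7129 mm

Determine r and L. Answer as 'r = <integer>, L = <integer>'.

constraint per measurement: (x − r cos θ)² + (r sin θ − e)² = L²
subtracting the θ₁ and θ₂ equations cancels the r² and L² terms:
r = (x₁² − x₂²) / (2[(x₁cos θ₁ + e sin θ₁) − (x₂cos θ₂ + e sin θ₂)]) = 58.9997 → r = 59
L² = (x₁ − r cos θ₁)² + (r sin θ₁ − e)² = 44099.9850 → L = 210.0000 → L = 210
check at θ₃=311°: x = 243.7129 (printed 243.7129) ✓

r = 59, L = 210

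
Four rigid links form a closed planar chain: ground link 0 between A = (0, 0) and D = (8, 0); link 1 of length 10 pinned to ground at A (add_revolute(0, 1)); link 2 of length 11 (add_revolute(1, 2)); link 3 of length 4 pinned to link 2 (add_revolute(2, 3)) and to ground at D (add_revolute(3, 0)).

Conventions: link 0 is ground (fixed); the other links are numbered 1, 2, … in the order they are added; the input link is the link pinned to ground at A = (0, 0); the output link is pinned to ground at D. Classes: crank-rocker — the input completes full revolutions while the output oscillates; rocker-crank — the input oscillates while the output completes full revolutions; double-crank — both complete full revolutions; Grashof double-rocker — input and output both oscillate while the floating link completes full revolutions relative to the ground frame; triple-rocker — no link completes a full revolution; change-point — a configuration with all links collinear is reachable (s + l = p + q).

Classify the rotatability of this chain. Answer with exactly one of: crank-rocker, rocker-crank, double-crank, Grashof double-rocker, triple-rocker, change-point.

lengths: ground=8, input=10, coupler=11, output=4
sorted: s=4 (shortest), l=11 (longest), p+q=18
s + l = 15 vs p + q = 18
s + l < p + q (Grashof) with shortest = output link → rocker-crank

rocker-crank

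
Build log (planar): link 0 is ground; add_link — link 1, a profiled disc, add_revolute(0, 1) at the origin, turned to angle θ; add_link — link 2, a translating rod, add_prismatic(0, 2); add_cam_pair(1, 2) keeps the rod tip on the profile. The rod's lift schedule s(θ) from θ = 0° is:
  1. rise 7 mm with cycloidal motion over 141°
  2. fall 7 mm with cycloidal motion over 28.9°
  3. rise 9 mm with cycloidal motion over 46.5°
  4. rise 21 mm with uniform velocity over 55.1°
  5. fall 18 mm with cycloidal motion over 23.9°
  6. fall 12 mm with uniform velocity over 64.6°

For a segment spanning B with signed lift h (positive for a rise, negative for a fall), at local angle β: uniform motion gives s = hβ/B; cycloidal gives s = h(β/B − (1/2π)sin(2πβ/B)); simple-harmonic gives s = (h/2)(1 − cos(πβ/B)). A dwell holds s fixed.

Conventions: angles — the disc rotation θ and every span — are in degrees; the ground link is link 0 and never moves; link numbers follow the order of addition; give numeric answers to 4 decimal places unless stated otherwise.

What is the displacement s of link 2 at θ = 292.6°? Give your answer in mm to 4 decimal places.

seg 1 [0°–141°] cycloidal, h=7: full span → s += 7 → s = 7.0000
seg 2 [141°–169.9°] cycloidal, h=-7: full span → s += -7 → s = 0.0000
seg 3 [169.9°–216.4°] cycloidal, h=9: full span → s += 9 → s = 9.0000
seg 4 [216.4°–271.5°] uniform, h=21: full span → s += 21 → s = 30.0000
seg 5 [271.5°–295.4°] cycloidal, h=-18: θ=292.6° here. β=21.1, B=23.9. -18·(0.8828 − sin(2π·0.8828)/(2π)) = -17.8147 → s = 12.1853

12.1853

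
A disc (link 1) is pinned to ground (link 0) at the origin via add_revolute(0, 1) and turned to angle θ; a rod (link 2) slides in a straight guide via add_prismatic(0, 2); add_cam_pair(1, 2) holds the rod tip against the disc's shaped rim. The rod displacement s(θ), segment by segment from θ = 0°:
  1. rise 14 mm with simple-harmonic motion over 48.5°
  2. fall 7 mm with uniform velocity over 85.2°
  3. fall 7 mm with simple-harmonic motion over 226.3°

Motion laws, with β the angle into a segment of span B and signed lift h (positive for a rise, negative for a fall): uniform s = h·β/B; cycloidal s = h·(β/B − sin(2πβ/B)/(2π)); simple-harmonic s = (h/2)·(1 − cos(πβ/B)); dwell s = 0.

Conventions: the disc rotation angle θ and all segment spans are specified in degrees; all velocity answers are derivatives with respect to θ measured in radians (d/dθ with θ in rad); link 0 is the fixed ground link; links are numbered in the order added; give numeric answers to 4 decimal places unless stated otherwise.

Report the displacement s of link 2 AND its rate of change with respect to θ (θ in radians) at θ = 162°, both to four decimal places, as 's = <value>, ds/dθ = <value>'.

segment 1 (0° to 48.5°, simple-harmonic, h = 14) is passed completely: s = 0.0000 + (14) = 14.0000
segment 2 (48.5° to 133.7°, uniform, h = -7) is passed completely: s = 14.0000 + (-7) = 7.0000
θ = 162° falls in segment 3 (133.7° to 360°, simple-harmonic, h = -7): β = 162 − 133.7 = 28.3°, B = 226.3°; Δs = -7/2·(1 − cos(π·0.1251)) = -0.2667; s = 7.0000 − 0.2667 = 6.7333
velocity in seg [133.7°–360°] (simple-harmonic), θ in radians: β = 28.3° = 0.4939 rad, B = 226.3° = 3.9497 rad; ds/dθ = (πh/(2B)) sin(πβ/B) = (π·(-7)/(2·3.9497)) sin(π·0.1251) = -1.065805 mm/rad

s = 6.7333, ds/dθ = -1.0658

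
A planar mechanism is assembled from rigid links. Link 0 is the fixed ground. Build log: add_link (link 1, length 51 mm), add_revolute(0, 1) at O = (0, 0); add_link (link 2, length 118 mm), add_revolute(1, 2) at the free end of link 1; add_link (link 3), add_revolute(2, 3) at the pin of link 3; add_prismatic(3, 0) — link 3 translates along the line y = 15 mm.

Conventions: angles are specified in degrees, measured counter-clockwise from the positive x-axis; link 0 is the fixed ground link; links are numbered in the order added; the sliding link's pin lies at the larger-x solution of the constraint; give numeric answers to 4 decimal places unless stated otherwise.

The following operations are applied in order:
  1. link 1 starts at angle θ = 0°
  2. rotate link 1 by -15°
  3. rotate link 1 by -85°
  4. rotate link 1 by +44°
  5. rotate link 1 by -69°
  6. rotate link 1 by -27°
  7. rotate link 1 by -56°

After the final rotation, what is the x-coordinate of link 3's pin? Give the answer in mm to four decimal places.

geometry: r = 51 mm, L = 118 mm, e = 15 mm; θ starts at 0°
rotate link 1 by -15°: θ ← 0° -15° = -15°
rotate link 1 by -85°: θ ← -15° -85° = -100°
rotate link 1 by +44°: θ ← -100° +44° = -56°
rotate link 1 by -69°: θ ← -56° -69° = -125°
rotate link 1 by -27°: θ ← -125° -27° = -152°
rotate link 1 by -56°: θ ← -152° -56° = -208°
crank pin P = (r cos θ, r sin θ) = (-45.030327, 23.943050)
h = r sin θ − e = 23.943050 − 15 = 8.943050
x = r cos θ + √(L² − h²) = -45.030327 + 117.660622 = 72.630294

72.6303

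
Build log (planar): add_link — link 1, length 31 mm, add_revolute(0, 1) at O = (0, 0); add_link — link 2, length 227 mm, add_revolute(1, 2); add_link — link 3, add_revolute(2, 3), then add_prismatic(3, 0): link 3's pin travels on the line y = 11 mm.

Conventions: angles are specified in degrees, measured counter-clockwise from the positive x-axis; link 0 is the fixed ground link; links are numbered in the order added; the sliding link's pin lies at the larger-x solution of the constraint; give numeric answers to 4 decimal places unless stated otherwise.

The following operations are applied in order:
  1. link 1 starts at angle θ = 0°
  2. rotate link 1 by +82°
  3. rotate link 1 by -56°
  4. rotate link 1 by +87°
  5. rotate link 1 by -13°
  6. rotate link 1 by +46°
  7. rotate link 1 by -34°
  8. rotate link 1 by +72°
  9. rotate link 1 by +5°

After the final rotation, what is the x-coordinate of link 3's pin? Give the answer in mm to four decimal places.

geometry: r = 31 mm, L = 227 mm, e = 11 mm; θ starts at 0°
rotate link 1 by +82°: θ ← 0° +82° = 82°
rotate link 1 by -56°: θ ← 82° -56° = 26°
rotate link 1 by +87°: θ ← 26° +87° = 113°
rotate link 1 by -13°: θ ← 113° -13° = 100°
rotate link 1 by +46°: θ ← 100° +46° = 146°
rotate link 1 by -34°: θ ← 146° -34° = 112°
rotate link 1 by +72°: θ ← 112° +72° = 184°
rotate link 1 by +5°: θ ← 184° +5° = 189°
crank pin P = (r cos θ, r sin θ) = (-30.618339, -4.849468)
h = r sin θ − e = -4.849468 − 11 = -15.849468
x = r cos θ + √(L² − h²) = -30.618339 + 226.446008 = 195.827669

195.8277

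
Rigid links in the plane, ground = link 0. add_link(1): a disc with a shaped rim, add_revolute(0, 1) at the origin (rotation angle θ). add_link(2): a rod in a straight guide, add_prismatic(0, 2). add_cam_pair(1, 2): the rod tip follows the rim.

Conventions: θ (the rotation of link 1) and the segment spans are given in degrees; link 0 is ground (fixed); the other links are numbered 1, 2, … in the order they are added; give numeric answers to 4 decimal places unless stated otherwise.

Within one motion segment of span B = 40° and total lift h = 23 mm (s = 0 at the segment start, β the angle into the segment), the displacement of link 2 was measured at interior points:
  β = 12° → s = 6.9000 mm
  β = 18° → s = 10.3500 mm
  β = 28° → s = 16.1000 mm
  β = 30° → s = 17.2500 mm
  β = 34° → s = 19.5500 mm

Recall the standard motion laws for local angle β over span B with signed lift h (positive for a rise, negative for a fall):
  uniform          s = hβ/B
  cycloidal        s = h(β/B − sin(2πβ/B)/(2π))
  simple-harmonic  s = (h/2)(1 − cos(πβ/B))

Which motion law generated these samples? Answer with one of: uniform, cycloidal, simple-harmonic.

candidates at β/B = r: uniform s = h·r (linear in β); cycloidal s = h·(r − sin(2πr)/(2π)); simple-harmonic s = (h/2)(1 − cos(πr))
β=12°: printed 6.9000 | uniform 6.9000, cycloidal 3.4186, simple-harmonic 4.7405
β=18°: printed 10.3500 | uniform 10.3500, cycloidal 9.2188, simple-harmonic 9.7010
β=28°: printed 16.1000 | uniform 16.1000, cycloidal 19.5814, simple-harmonic 18.2595
β=30°: printed 17.2500 | uniform 17.2500, cycloidal 20.9106, simple-harmonic 19.6317
β=34°: printed 19.5500 | uniform 19.5500, cycloidal 22.5115, simple-harmonic 21.7466
only one law matches every sample → uniform

uniform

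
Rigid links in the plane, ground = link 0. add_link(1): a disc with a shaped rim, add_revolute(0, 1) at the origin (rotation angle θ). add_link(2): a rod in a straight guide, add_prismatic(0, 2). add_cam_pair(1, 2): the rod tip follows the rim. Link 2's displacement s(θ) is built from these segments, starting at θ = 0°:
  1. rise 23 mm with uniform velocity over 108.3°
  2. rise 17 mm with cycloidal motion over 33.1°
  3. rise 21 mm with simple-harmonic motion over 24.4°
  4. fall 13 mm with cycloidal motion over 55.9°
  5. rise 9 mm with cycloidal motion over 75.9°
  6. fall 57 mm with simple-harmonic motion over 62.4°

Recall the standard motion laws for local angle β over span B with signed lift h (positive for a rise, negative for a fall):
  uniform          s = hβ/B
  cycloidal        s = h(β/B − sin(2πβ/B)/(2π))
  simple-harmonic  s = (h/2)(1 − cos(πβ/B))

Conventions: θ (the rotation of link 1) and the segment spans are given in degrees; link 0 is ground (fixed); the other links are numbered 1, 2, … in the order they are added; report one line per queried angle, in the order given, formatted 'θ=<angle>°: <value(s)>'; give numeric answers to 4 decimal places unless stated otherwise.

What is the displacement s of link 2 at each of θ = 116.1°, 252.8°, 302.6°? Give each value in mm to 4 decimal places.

segment 1 (0° to 108.3°, uniform, h = 23) is passed completely: s = 0.0000 + (23) = 23.0000
θ = 116.1° falls in segment 2 (108.3° to 141.4°, cycloidal, h = 17): β = 116.1 − 108.3 = 7.8°, B = 33.1°; Δs = 17·(0.2356 − sin(2π·0.2356)/(2π)) = 1.3114; s = 23.0000 + 1.3114 = 24.3114
segment 2 (108.3° to 141.4°, cycloidal, h = 17) is passed completely: s = 23.0000 + (17) = 40.0000
segment 3 (141.4° to 165.8°, simple-harmonic, h = 21) is passed completely: s = 40.0000 + (21) = 61.0000
segment 4 (165.8° to 221.7°, cycloidal, h = -13) is passed completely: s = 61.0000 + (-13) = 48.0000
θ = 252.8° falls in segment 5 (221.7° to 297.6°, cycloidal, h = 9): β = 252.8 − 221.7 = 31.1°, B = 75.9°; Δs = 9·(0.4097 − sin(2π·0.4097)/(2π)) = 2.9183; s = 48.0000 + 2.9183 = 50.9183
segment 5 (221.7° to 297.6°, cycloidal, h = 9) is passed completely: s = 48.0000 + (9) = 57.0000
θ = 302.6° falls in segment 6 (297.6° to 360°, simple-harmonic, h = -57): β = 302.6 − 297.6 = 5°, B = 62.4°; Δs = -57/2·(1 − cos(π·0.0801)) = -0.8982; s = 57.0000 − 0.8982 = 56.1018

θ=116.1°: 24.3114
θ=252.8°: 50.9183
θ=302.6°: 56.1018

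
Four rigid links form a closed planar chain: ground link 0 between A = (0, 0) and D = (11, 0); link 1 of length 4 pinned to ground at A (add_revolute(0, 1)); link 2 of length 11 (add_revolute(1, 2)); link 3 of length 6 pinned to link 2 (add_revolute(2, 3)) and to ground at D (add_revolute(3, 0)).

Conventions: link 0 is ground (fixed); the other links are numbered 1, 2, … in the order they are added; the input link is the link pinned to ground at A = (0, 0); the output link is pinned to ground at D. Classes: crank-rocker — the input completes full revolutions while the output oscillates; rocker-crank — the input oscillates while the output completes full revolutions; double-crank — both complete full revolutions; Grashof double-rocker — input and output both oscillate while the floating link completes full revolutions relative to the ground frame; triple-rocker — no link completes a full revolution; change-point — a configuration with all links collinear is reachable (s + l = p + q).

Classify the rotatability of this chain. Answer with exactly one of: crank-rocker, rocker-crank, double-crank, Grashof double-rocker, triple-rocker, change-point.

lengths: ground=11, input=4, coupler=11, output=6
sorted: s=4 (shortest), l=11 (longest), p+q=17
s + l = 15 vs p + q = 17
s + l < p + q (Grashof) with shortest = input link → crank-rocker

crank-rocker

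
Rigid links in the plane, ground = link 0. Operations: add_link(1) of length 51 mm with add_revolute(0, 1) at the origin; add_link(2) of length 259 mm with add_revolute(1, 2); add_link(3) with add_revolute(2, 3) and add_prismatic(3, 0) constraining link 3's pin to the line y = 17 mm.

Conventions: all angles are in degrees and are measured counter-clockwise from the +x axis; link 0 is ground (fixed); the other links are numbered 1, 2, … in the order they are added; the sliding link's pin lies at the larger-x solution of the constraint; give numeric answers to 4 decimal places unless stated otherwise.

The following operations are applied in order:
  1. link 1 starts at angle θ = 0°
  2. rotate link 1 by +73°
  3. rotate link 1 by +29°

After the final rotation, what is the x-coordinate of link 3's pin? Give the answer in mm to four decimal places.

geometry: r = 51 mm, L = 259 mm, e = 17 mm; θ starts at 0°
rotate link 1 by +73°: θ ← 0° +73° = 73°
rotate link 1 by +29°: θ ← 73° +29° = 102°
crank pin P = (r cos θ, r sin θ) = (-10.603496, 49.885528)
h = r sin θ − e = 49.885528 − 17 = 32.885528
x = r cos θ + √(L² − h²) = -10.603496 + 256.903760 = 246.300264

246.3003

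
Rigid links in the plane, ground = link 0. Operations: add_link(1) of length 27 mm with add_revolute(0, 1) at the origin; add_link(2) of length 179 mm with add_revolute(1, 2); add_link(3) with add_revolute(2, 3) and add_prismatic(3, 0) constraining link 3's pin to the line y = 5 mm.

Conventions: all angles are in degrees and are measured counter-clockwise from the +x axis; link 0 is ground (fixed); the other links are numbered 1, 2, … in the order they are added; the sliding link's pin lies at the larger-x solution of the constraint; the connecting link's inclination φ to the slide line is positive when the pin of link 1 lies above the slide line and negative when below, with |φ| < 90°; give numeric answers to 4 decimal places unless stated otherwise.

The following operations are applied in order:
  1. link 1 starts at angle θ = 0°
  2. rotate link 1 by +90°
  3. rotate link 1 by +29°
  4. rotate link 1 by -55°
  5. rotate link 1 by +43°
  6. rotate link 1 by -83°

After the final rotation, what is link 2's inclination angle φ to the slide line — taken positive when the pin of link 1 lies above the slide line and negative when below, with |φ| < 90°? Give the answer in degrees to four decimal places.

geometry: r = 27 mm, L = 179 mm, e = 5 mm; θ starts at 0°
rotate link 1 by +90°: θ ← 0° +90° = 90°
rotate link 1 by +29°: θ ← 90° +29° = 119°
rotate link 1 by -55°: θ ← 119° -55° = 64°
rotate link 1 by +43°: θ ← 64° +43° = 107°
rotate link 1 by -83°: θ ← 107° -83° = 24°
h = r sin θ − e = 10.981889 − 5 = 5.981889
sin φ = h / L = 5.981889 / 179 = 0.03341838
φ = arcsin(0.03341838) = 1.915088°

1.9151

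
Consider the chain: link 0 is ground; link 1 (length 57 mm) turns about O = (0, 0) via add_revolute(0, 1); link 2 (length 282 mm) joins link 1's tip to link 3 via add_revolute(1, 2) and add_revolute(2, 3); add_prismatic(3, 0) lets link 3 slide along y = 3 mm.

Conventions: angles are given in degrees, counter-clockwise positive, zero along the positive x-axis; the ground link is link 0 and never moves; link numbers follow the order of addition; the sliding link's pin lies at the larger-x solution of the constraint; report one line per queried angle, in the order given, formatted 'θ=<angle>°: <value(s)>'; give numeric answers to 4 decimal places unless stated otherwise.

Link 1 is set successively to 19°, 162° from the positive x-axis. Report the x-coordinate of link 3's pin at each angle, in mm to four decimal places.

geometry: r = 57 mm, L = 282 mm, e = 3 mm
θ=19°: crank pin P = (r cos θ, r sin θ) = (53.894559, 18.557385)
θ=19°: h = r sin θ − e = 18.557385 − 3 = 15.557385
θ=19°: x = r cos θ + √(L² − h²) = 53.894559 + 281.570538 = 335.465097
θ=162°: crank pin P = (r cos θ, r sin θ) = (-54.210221, 17.613969)
θ=162°: h = r sin θ − e = 17.613969 − 3 = 14.613969
θ=162°: x = r cos θ + √(L² − h²) = -54.210221 + 281.621079 = 227.410857

θ=19°: 335.4651
θ=162°: 227.4109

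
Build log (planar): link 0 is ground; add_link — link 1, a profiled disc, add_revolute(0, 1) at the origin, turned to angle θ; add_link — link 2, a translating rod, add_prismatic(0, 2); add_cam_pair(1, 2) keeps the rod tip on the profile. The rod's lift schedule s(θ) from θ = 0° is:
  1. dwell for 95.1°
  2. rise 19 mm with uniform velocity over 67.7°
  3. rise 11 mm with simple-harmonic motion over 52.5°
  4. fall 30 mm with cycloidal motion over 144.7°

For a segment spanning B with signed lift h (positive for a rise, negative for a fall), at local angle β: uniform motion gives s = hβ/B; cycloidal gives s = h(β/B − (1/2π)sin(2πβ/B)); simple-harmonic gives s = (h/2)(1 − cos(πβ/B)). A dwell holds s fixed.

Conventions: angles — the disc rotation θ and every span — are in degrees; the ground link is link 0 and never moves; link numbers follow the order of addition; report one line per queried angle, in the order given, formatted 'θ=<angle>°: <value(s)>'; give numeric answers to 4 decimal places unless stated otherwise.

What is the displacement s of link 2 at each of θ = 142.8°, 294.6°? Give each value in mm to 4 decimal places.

seg 1 [0°–95.1°] dwell: s stays 0.0000
seg 2 [95.1°–162.8°] uniform, h=19: θ=142.8° here. β=47.7, B=67.7. 19·47.7/67.7 = 13.3870 → s = 13.3870
seg 2 [95.1°–162.8°] uniform, h=19: full span → s += 19 → s = 19.0000
seg 3 [162.8°–215.3°] simple-harmonic, h=11: full span → s += 11 → s = 30.0000
seg 4 [215.3°–360°] cycloidal, h=-30: θ=294.6° here. β=79.3, B=144.7. -30·(0.5480 − sin(2π·0.5480)/(2π)) = -17.8601 → s = 12.1399

θ=142.8°: 13.3870
θ=294.6°: 12.1399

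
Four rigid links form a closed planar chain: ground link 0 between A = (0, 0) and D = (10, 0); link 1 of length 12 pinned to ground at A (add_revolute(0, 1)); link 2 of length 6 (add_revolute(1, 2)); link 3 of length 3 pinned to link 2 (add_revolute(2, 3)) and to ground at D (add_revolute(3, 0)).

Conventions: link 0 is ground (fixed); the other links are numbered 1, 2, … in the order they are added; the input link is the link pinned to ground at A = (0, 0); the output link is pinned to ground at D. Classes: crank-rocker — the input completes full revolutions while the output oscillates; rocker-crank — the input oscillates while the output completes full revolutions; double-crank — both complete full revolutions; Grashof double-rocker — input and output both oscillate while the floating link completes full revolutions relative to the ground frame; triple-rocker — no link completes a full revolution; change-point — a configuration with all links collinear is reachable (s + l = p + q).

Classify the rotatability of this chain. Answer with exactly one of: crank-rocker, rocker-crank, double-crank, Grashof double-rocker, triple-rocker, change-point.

lengths: ground=10, input=12, coupler=6, output=3
sorted: s=3 (shortest), l=12 (longest), p+q=16
s + l = 15 vs p + q = 16
s + l < p + q (Grashof) with shortest = output link → rocker-crank

rocker-crank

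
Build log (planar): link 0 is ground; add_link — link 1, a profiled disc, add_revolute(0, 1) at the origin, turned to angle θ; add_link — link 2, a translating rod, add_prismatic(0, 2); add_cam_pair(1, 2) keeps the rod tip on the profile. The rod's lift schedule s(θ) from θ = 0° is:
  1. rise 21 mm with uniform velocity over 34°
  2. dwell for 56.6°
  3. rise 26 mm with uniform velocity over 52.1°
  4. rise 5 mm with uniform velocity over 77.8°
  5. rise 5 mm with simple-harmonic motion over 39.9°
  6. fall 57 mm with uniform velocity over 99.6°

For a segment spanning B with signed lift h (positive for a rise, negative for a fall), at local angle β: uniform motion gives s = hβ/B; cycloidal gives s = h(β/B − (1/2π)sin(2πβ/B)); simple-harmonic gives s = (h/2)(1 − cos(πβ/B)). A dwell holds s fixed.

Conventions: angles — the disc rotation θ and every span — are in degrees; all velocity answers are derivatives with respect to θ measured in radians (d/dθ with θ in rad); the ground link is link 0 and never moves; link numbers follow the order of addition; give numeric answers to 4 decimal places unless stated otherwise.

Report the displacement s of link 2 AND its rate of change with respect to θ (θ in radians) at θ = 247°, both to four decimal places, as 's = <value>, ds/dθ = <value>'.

seg 1 [0°–34°] uniform, h=21: full span → s += 21 → s = 21.0000
seg 2 [34°–90.6°] dwell: s stays 21.0000
seg 3 [90.6°–142.7°] uniform, h=26: full span → s += 26 → s = 47.0000
seg 4 [142.7°–220.5°] uniform, h=5: full span → s += 5 → s = 52.0000
seg 5 [220.5°–260.4°] simple-harmonic, h=5: θ=247° here. β=26.5, B=39.9. 5/2·(1 − cos(π·0.6642)) = 3.7329 → s = 55.7329
velocity in seg [220.5°–260.4°] (simple-harmonic), θ in radians: β = 26.5° = 0.4625 rad, B = 39.9° = 0.6964 rad; ds/dθ = (πh/(2B)) sin(πβ/B) = (π·5/(2·0.6964)) sin(π·0.6642) = 9.811301 mm/rad

s = 55.7329, ds/dθ = 9.8113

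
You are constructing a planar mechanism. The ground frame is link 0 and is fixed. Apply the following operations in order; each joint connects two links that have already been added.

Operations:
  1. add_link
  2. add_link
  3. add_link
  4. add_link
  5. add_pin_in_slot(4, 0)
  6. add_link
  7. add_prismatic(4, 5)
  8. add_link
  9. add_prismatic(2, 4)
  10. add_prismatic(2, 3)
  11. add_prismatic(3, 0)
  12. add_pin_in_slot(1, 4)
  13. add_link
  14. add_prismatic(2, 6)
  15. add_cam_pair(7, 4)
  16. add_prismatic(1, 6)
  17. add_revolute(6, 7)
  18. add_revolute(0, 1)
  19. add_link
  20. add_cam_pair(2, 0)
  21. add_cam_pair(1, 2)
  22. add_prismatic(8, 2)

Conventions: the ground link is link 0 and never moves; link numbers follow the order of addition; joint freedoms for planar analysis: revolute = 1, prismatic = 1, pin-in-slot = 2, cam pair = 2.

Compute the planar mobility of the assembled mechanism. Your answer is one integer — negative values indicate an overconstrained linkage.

ground; <1,0,0>
#1 <2,0,0>
#2 <3,0,0>
#3 <4,0,0>
#4 <5,0,0>
PS:4↔0 J2 <5,0,1>
#5 <6,0,1>
P:4↔5 J1 <6,1,1>
#6 <7,1,1>
P:2↔4 J1 <7,2,1>
P:2↔3 J1 <7,3,1>
P:3↔0 J1 <7,4,1>
PS:1↔4 J2 <7,4,2>
#7 <8,4,2>
P:2↔6 J1 <8,5,2>
C:7↔4 J2 <8,5,3>
P:1↔6 J1 <8,6,3>
R:6↔7 J1 <8,7,3>
R:0↔1 J1 <8,8,3>
#8 <9,8,3>
C:2↔0 J2 <9,8,4>
C:1↔2 J2 <9,8,5>
P:8↔2 J1 <9,9,5>
3×8 − 2×9 − 1×5 = 1

M = 1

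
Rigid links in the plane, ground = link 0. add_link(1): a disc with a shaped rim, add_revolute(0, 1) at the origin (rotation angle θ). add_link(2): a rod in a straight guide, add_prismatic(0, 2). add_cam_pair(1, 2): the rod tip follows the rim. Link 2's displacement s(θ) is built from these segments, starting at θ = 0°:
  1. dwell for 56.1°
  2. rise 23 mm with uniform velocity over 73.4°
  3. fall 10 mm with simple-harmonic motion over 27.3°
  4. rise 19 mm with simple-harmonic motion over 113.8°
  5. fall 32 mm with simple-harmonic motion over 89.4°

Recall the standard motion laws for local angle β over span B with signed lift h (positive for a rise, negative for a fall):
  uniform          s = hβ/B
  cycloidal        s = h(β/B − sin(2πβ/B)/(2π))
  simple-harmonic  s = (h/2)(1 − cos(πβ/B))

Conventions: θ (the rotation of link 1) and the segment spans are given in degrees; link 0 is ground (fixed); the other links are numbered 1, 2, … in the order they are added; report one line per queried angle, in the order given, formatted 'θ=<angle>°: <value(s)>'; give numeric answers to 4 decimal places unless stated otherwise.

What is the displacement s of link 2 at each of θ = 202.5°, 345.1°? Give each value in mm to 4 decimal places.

segment 1 (0° to 56.1°, dwell): s unchanged at 0.0000
segment 2 (56.1° to 129.5°, uniform, h = 23) is passed completely: s = 0.0000 + (23) = 23.0000
segment 3 (129.5° to 156.8°, simple-harmonic, h = -10) is passed completely: s = 23.0000 + (-10) = 13.0000
θ = 202.5° falls in segment 4 (156.8° to 270.6°, simple-harmonic, h = 19): β = 202.5 − 156.8 = 45.7°, B = 113.8°; Δs = 19/2·(1 − cos(π·0.4016)) = 6.6093; s = 13.0000 + 6.6093 = 19.6093
segment 4 (156.8° to 270.6°, simple-harmonic, h = 19) is passed completely: s = 13.0000 + (19) = 32.0000
θ = 345.1° falls in segment 5 (270.6° to 360°, simple-harmonic, h = -32): β = 345.1 − 270.6 = 74.5°, B = 89.4°; Δs = -32/2·(1 − cos(π·0.8333)) = -29.8564; s = 32.0000 − 29.8564 = 2.1436

θ=202.5°: 19.6093
θ=345.1°: 2.1436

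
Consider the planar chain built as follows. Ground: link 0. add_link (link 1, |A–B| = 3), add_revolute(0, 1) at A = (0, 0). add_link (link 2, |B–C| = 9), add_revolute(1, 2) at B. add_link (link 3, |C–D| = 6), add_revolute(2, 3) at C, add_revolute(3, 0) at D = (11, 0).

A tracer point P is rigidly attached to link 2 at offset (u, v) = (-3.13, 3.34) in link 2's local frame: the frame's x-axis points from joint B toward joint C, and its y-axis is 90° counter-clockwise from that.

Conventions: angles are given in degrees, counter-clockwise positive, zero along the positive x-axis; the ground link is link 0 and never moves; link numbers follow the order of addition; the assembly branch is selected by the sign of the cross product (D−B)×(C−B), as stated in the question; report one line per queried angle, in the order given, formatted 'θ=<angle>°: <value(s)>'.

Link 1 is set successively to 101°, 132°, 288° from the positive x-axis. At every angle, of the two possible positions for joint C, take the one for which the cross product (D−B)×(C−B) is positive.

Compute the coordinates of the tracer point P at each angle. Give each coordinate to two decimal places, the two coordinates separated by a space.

A=(0,0), D=(11.00,0)
θ=101°: B = A + 3.00·(cos101°, sin101°) = (-0.5724, 2.9449)
θ=101°: |BD| = 11.9412
θ=101°: circle(B,9.00) ∩ circle(D,6.00): a=7.8548, h=4.3933
θ=101°:   candidates: C₊=(8.1233,5.2654) cross=52.462; C₋=(5.9564,-3.2499) cross=-52.462
θ=101°:   branch + wants cross > 0 → take C=(8.1233,5.2654) (cross=52.462)
θ=101°: ex = (C−B)/|BC| = (0.9662,0.2578); ey = (-0.2578,0.9662)
θ=101°: P = B + -3.13·ex + 3.34·ey = (-4.4578,5.3649)
θ=132°: B = A + 3.00·(cos132°, sin132°) = (-2.0074, 2.2294)
θ=132°: |BD| = 13.1971
θ=132°: circle(B,9.00) ∩ circle(D,6.00): a=8.3035, h=3.4717
θ=132°:   candidates: C₊=(6.7632,4.2485) cross=45.816; C₋=(5.5902,-2.5951) cross=-45.816
θ=132°:   branch + wants cross > 0 → take C=(6.7632,4.2485) (cross=45.816)
θ=132°: ex = (C−B)/|BC| = (0.9745,0.2243); ey = (-0.2243,0.9745)
θ=132°: P = B + -3.13·ex + 3.34·ey = (-5.8069,4.7821)
θ=288°: B = A + 3.00·(cos288°, sin288°) = (0.9271, -2.8532)
θ=288°: |BD| = 10.4692
θ=288°: circle(B,9.00) ∩ circle(D,6.00): a=7.3838, h=5.1459
θ=288°:   candidates: C₊=(6.6289,4.1102) cross=53.873; C₋=(9.4337,-5.7920) cross=-53.873
θ=288°:   branch + wants cross > 0 → take C=(6.6289,4.1102) (cross=53.873)
θ=288°: ex = (C−B)/|BC| = (0.6335,0.7737); ey = (-0.7737,0.6335)
θ=288°: P = B + -3.13·ex + 3.34·ey = (-3.6401,-3.1588)

θ=101°: -4.46 5.36
θ=132°: -5.81 4.78
θ=288°: -3.64 -3.16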